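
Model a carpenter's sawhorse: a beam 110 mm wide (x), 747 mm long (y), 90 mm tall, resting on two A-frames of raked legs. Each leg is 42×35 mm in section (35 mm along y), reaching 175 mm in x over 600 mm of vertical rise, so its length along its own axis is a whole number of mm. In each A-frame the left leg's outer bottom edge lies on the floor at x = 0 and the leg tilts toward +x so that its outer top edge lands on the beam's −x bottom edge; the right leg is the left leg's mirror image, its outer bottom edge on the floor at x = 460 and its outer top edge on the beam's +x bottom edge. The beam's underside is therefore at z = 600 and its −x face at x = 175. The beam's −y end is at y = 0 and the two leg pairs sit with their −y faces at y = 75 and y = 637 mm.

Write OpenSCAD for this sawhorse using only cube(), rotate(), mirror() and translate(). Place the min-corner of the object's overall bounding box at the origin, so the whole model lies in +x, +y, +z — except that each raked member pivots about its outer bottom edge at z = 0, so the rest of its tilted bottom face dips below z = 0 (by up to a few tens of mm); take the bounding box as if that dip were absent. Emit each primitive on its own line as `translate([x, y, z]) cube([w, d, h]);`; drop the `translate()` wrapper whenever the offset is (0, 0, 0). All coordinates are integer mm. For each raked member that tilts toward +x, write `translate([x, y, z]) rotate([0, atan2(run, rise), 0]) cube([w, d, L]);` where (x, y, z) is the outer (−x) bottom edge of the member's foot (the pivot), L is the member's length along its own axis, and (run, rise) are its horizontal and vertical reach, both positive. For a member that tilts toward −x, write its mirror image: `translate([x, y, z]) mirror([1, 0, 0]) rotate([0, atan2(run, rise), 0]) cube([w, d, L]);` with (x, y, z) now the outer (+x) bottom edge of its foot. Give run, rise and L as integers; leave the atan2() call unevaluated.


translate([175, 0, 600]) cube([110, 747, 90]);
translate([0, 75, 0]) rotate([0, atan2(175, 600), 0]) cube([42, 35, 625]);
translate([460, 75, 0]) mirror([1, 0, 0]) rotate([0, atan2(175, 600), 0]) cube([42, 35, 625]);
translate([0, 637, 0]) rotate([0, atan2(175, 600), 0]) cube([42, 35, 625]);
translate([460, 637, 0]) mirror([1, 0, 0]) rotate([0, atan2(175, 600), 0]) cube([42, 35, 625]);


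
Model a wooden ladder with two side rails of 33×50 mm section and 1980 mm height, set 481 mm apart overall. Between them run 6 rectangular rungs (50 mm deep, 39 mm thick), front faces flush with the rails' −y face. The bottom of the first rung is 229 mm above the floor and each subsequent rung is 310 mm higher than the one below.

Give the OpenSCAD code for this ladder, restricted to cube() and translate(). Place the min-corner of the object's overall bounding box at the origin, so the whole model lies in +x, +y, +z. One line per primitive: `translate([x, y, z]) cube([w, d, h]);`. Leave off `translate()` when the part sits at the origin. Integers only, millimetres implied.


cube([33, 50, 1980]);
translate([448, 0, 0]) cube([33, 50, 1980]);
translate([33, 0, 229]) cube([415, 50, 39]);
translate([33, 0, 539]) cube([415, 50, 39]);
translate([33, 0, 849]) cube([415, 50, 39]);
translate([33, 0, 1159]) cube([415, 50, 39]);
translate([33, 0, 1469]) cube([415, 50, 39]);
translate([33, 0, 1779]) cube([415, 50, 39]);


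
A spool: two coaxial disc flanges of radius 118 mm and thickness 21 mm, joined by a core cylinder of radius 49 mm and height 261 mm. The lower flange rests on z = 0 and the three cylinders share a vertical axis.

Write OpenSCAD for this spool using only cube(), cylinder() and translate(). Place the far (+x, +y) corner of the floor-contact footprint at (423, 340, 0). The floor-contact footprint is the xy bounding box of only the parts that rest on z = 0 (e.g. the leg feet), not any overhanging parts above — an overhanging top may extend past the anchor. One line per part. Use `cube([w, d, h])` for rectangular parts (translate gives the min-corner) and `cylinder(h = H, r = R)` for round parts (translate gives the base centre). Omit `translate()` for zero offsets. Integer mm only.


translate([305, 222, 0]) cylinder(h = 21, r = 118);
translate([305, 222, 21]) cylinder(h = 261, r = 49);
translate([305, 222, 282]) cylinder(h = 21, r = 118);


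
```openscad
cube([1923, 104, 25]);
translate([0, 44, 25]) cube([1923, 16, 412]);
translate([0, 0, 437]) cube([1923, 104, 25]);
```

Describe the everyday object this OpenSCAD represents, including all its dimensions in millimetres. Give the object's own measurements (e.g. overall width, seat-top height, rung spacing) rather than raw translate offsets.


An I-beam lying along x, 1923 mm long. Overall section height 462 mm. Two flanges 104 mm wide (y) and 25 mm thick, one on the floor and one at the top; a web 16 mm thick runs between them, centred on the flange width.


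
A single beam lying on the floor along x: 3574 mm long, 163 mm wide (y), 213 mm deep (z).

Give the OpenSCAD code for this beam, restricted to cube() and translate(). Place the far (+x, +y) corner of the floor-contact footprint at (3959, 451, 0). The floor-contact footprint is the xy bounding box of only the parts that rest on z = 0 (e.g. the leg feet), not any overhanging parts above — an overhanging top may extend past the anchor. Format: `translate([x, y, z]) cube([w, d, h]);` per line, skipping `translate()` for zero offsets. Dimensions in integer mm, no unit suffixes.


translate([385, 288, 0]) cube([3574, 163, 213]);


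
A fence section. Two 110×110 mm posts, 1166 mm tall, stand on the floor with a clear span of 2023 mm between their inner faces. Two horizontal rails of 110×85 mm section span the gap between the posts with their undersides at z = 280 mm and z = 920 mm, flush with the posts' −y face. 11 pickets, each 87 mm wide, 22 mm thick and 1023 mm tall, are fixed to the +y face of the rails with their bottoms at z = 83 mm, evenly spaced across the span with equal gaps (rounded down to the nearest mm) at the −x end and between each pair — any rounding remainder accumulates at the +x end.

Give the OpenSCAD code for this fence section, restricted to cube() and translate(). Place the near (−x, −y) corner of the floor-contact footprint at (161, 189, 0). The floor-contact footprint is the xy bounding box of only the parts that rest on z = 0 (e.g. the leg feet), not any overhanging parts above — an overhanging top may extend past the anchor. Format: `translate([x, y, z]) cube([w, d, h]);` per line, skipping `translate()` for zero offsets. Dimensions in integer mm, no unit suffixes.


translate([161, 189, 0]) cube([110, 110, 1166]);
translate([2294, 189, 0]) cube([110, 110, 1166]);
translate([271, 189, 280]) cube([2023, 110, 85]);
translate([271, 189, 920]) cube([2023, 110, 85]);
translate([359, 299, 83]) cube([87, 22, 1023]);
translate([534, 299, 83]) cube([87, 22, 1023]);
translate([709, 299, 83]) cube([87, 22, 1023]);
translate([884, 299, 83]) cube([87, 22, 1023]);
translate([1059, 299, 83]) cube([87, 22, 1023]);
translate([1234, 299, 83]) cube([87, 22, 1023]);
translate([1409, 299, 83]) cube([87, 22, 1023]);
translate([1584, 299, 83]) cube([87, 22, 1023]);
translate([1759, 299, 83]) cube([87, 22, 1023]);
translate([1934, 299, 83]) cube([87, 22, 1023]);
translate([2109, 299, 83]) cube([87, 22, 1023]);


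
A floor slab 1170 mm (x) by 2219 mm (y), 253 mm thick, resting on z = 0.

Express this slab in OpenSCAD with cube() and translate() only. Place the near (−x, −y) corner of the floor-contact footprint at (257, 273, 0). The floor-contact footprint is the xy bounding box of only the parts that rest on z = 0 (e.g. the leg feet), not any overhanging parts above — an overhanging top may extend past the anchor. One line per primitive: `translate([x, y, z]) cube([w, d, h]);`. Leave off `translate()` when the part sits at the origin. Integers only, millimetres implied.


translate([257, 273, 0]) cube([1170, 2219, 253]);


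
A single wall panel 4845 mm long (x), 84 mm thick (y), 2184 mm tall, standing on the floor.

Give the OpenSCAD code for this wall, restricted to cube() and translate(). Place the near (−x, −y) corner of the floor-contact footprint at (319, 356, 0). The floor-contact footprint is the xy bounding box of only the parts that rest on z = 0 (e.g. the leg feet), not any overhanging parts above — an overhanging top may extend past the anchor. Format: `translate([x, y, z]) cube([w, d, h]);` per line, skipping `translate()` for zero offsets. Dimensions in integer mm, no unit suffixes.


translate([319, 356, 0]) cube([4845, 84, 2184]);


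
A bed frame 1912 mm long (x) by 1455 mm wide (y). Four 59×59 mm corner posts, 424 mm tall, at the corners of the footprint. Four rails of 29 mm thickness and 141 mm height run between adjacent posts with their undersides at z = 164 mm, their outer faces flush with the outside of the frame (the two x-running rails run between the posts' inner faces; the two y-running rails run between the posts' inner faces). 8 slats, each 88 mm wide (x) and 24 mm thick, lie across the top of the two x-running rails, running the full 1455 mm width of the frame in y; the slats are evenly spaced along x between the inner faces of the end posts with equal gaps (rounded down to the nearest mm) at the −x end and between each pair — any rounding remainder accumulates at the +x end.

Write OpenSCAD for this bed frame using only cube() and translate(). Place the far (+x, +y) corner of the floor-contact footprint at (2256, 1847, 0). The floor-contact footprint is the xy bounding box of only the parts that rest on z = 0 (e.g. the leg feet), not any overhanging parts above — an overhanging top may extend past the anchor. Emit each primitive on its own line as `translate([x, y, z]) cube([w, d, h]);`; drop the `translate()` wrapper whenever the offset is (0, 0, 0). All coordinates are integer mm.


translate([344, 392, 0]) cube([59, 59, 424]);
translate([344, 1788, 0]) cube([59, 59, 424]);
translate([2197, 392, 0]) cube([59, 59, 424]);
translate([2197, 1788, 0]) cube([59, 59, 424]);
translate([403, 392, 164]) cube([1794, 29, 141]);
translate([403, 1818, 164]) cube([1794, 29, 141]);
translate([344, 451, 164]) cube([29, 1337, 141]);
translate([2227, 451, 164]) cube([29, 1337, 141]);
translate([524, 392, 305]) cube([88, 1455, 24]);
translate([733, 392, 305]) cube([88, 1455, 24]);
translate([942, 392, 305]) cube([88, 1455, 24]);
translate([1151, 392, 305]) cube([88, 1455, 24]);
translate([1360, 392, 305]) cube([88, 1455, 24]);
translate([1569, 392, 305]) cube([88, 1455, 24]);
translate([1778, 392, 305]) cube([88, 1455, 24]);
translate([1987, 392, 305]) cube([88, 1455, 24]);


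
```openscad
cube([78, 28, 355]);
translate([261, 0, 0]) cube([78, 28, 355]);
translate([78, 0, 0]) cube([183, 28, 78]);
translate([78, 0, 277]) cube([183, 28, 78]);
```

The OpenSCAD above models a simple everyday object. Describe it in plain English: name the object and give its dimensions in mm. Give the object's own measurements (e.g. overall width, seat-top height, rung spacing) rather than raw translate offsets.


A rectangular picture frame lying in the x–z plane (depth along y). The opening is 183 mm wide (x) by 199 mm tall (z), surrounded by a border 78 mm wide on all four sides. The frame is 28 mm deep and is made of two full-height vertical stiles with two horizontal rails fitted between them.


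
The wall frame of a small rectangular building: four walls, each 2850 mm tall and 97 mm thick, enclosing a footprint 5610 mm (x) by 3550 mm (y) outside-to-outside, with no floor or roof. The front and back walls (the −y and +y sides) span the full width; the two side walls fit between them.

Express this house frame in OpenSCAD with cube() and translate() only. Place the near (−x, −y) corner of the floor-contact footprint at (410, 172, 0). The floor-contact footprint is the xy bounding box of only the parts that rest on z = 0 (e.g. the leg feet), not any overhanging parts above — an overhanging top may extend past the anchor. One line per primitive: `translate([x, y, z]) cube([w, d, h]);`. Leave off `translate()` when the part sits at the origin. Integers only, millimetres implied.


translate([410, 172, 0]) cube([5610, 97, 2850]);
translate([410, 3625, 0]) cube([5610, 97, 2850]);
translate([410, 269, 0]) cube([97, 3356, 2850]);
translate([5923, 269, 0]) cube([97, 3356, 2850]);


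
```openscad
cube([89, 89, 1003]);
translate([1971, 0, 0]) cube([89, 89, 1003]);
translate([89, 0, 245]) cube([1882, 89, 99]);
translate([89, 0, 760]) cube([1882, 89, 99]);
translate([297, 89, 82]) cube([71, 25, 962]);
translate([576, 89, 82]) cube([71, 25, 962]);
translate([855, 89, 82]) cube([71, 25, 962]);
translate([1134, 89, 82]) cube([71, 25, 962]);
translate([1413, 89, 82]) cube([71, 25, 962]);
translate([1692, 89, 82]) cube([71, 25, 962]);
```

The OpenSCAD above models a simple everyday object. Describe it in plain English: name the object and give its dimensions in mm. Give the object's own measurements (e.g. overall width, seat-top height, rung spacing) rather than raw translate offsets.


A fence section. Two 89×89 mm posts, 1003 mm tall, stand on the floor with a clear span of 1882 mm between their inner faces. Two horizontal rails of 89×99 mm section span the gap between the posts with their undersides at z = 245 mm and z = 760 mm, flush with the posts' −y face. 6 pickets, each 71 mm wide, 25 mm thick and 962 mm tall, are fixed to the +y face of the rails with their bottoms at z = 82 mm, spaced across the span with a 208 mm gap after the −x post and between neighbouring pickets and before the +x post.


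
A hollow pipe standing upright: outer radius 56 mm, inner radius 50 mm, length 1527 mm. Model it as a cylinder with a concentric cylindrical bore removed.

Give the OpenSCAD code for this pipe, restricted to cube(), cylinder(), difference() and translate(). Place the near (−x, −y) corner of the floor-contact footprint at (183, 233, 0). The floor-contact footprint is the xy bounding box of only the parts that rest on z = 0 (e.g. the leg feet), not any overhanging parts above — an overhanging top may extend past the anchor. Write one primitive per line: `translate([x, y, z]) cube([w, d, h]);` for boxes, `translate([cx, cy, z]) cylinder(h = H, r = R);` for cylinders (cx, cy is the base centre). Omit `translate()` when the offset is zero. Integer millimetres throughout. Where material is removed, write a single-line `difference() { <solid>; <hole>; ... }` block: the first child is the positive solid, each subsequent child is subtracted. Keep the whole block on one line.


difference() { translate([239, 289, 0]) cylinder(h = 1527, r = 56); translate([239, 289, 0]) cylinder(h = 1527, r = 50); }


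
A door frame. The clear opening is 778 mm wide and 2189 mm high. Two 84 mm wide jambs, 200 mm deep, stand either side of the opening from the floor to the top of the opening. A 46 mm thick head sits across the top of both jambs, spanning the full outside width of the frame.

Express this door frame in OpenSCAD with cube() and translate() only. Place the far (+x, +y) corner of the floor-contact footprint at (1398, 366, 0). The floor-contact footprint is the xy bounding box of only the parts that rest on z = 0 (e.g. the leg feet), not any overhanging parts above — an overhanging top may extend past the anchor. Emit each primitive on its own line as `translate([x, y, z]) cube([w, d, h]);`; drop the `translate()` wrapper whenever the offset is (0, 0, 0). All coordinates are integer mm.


translate([452, 166, 0]) cube([84, 200, 2189]);
translate([1314, 166, 0]) cube([84, 200, 2189]);
translate([452, 166, 2189]) cube([946, 200, 46]);


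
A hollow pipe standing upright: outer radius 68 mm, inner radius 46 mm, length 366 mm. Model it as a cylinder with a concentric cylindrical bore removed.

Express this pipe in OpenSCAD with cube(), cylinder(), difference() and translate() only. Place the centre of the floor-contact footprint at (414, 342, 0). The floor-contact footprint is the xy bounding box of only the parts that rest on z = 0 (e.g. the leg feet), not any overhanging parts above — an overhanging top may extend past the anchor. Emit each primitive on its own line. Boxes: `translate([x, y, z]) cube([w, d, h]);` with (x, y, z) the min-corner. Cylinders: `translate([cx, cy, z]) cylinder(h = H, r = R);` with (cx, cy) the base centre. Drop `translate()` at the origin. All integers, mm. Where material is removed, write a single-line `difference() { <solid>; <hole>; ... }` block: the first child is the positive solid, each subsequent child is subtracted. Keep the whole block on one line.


difference() { translate([414, 342, 0]) cylinder(h = 366, r = 68); translate([414, 342, 0]) cylinder(h = 366, r = 46); }


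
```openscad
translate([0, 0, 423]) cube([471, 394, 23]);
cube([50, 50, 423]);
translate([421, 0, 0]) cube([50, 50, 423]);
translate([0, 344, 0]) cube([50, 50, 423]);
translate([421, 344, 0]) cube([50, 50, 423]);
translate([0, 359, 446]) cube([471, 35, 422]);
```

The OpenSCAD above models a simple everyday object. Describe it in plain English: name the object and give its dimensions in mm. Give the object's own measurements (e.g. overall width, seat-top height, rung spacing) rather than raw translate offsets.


A chair. The seat is a 471×394×23 mm slab with its top at z = 446 mm, on four 50×50 mm corner legs (flush with the seat edges, standing on z = 0). A flat backrest 35 mm thick, 422 mm tall, spans the full seat width and rises from the seat top along its +y edge, rear face flush with the rear of the seat.


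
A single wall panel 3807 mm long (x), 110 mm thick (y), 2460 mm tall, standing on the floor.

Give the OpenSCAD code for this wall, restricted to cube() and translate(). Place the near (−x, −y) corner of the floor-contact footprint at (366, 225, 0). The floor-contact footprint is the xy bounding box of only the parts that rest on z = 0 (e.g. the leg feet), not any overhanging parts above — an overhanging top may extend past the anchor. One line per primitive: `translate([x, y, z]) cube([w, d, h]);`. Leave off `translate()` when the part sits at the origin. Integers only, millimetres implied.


translate([366, 225, 0]) cube([3807, 110, 2460]);


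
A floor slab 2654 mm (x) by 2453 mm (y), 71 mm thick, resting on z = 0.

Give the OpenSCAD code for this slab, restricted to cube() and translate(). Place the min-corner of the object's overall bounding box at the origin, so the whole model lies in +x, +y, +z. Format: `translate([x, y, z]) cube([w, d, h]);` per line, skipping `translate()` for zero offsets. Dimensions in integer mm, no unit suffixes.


cube([2654, 2453, 71]);


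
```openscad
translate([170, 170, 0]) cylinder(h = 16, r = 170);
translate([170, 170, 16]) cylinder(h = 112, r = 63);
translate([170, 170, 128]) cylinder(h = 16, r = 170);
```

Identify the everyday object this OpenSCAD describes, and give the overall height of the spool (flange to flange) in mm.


A spool. The overall height is 144 mm.

Three coaxial cylinders, large–small–large — a spool. Two 16 mm flanges and a 112 mm core give 16 + 112 + 16 = 144 mm.


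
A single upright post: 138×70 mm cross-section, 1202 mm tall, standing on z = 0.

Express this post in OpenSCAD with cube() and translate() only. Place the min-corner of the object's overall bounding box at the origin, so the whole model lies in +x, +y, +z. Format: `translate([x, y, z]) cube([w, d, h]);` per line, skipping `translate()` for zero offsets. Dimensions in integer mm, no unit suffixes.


cube([138, 70, 1202]);


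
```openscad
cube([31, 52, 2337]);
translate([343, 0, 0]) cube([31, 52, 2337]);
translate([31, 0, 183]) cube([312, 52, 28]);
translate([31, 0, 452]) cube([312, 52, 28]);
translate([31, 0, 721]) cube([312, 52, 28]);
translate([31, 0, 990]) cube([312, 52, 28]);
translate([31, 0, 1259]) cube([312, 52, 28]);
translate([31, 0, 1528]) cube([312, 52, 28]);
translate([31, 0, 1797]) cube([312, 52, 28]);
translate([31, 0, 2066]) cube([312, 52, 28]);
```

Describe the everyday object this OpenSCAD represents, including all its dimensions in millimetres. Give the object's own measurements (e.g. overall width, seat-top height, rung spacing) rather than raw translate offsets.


A straight ladder. Two 31×52 mm vertical rails, 2337 mm tall, stand 374 mm apart (outside-to-outside) with their front faces coplanar on the −y side. 8 rungs, each 52 mm deep and 28 mm tall, span between the inner faces of the rails, front faces flush with the rails. The lowest rung's underside is at z = 183 mm and rungs are spaced 269 mm apart (underside to underside).


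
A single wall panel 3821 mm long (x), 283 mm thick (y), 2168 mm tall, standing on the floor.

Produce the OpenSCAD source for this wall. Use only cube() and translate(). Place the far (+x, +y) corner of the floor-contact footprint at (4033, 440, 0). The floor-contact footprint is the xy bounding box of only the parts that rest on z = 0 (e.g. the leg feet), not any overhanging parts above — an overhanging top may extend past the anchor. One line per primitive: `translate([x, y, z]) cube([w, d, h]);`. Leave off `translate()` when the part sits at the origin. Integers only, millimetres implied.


translate([212, 157, 0]) cube([3821, 283, 2168]);


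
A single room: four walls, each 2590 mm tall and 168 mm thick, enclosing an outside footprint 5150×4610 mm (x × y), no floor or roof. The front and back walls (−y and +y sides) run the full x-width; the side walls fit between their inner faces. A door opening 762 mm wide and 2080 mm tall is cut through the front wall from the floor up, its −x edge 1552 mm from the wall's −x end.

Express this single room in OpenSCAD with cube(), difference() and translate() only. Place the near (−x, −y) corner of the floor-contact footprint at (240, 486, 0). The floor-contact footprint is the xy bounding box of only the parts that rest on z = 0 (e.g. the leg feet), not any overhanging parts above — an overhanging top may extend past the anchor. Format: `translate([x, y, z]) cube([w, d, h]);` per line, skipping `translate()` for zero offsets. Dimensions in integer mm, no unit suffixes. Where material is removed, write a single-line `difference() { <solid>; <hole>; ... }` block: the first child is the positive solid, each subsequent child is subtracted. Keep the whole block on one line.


difference() { translate([240, 486, 0]) cube([5150, 168, 2590]); translate([1792, 486, 0]) cube([762, 168, 2080]); }
translate([240, 4928, 0]) cube([5150, 168, 2590]);
translate([240, 654, 0]) cube([168, 4274, 2590]);
translate([5222, 654, 0]) cube([168, 4274, 2590]);


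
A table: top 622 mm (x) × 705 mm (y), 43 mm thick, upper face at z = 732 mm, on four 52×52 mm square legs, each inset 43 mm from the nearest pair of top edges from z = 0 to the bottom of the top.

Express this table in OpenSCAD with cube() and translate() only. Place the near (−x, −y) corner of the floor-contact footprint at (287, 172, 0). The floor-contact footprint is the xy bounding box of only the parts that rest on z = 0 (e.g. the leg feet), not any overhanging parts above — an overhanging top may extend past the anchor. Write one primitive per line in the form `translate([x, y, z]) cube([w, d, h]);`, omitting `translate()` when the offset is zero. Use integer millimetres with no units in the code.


translate([244, 129, 689]) cube([622, 705, 43]);
translate([287, 172, 0]) cube([52, 52, 689]);
translate([771, 172, 0]) cube([52, 52, 689]);
translate([287, 739, 0]) cube([52, 52, 689]);
translate([771, 739, 0]) cube([52, 52, 689]);


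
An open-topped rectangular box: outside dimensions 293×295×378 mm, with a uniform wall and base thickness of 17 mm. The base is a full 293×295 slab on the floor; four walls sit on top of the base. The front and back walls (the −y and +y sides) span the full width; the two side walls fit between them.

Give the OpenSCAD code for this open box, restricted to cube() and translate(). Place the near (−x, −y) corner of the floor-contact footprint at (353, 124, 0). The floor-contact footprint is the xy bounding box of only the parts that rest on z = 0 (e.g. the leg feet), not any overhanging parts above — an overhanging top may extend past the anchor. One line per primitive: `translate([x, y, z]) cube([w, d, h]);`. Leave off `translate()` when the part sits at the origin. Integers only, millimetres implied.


translate([353, 124, 0]) cube([293, 295, 17]);
translate([353, 124, 17]) cube([293, 17, 361]);
translate([353, 402, 17]) cube([293, 17, 361]);
translate([353, 141, 17]) cube([17, 261, 361]);
translate([629, 141, 17]) cube([17, 261, 361]);


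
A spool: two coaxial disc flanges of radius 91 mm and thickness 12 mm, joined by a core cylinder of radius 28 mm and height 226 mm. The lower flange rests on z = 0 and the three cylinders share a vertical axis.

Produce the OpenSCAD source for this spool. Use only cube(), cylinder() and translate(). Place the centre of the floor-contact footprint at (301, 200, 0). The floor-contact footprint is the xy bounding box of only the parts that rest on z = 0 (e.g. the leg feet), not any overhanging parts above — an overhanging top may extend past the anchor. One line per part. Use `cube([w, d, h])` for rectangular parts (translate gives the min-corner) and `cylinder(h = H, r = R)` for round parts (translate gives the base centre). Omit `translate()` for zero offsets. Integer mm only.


translate([301, 200, 0]) cylinder(h = 12, r = 91);
translate([301, 200, 12]) cylinder(h = 226, r = 28);
translate([301, 200, 238]) cylinder(h = 12, r = 91);


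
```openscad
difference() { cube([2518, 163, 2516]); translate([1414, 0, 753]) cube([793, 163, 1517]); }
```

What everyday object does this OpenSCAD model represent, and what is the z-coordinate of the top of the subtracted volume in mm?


A wall with a window opening. The window head height is 2270 mm.

A wall with a rectangular opening subtracted — a window. Sill at z = 753, opening 1517 mm tall, so the head is at 753 + 1517 = 2270 mm.


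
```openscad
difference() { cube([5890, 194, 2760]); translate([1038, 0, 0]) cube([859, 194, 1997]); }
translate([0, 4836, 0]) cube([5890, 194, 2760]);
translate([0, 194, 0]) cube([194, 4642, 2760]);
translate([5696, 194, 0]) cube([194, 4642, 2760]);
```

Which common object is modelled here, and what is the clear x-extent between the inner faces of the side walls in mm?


A single room. The interior width is 5502 mm.

Four walls enclosing a rectangle with a door in the front wall — a room. Outside width 5890 minus two 194 mm walls gives 5502 mm.


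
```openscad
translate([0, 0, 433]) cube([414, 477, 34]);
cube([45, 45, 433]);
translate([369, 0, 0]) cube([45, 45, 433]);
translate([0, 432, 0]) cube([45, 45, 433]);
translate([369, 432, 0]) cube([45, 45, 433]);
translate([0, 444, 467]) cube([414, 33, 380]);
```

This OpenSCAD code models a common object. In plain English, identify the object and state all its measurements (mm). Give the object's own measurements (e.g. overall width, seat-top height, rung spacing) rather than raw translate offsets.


A chair. The seat is a 414×477×34 mm slab with its top at z = 467 mm, on four 45×45 mm corner legs (flush with the seat edges, standing on z = 0). A flat backrest 33 mm thick, 380 mm tall, spans the full seat width and rises from the seat top along its +y edge, rear face flush with the rear of the seat.


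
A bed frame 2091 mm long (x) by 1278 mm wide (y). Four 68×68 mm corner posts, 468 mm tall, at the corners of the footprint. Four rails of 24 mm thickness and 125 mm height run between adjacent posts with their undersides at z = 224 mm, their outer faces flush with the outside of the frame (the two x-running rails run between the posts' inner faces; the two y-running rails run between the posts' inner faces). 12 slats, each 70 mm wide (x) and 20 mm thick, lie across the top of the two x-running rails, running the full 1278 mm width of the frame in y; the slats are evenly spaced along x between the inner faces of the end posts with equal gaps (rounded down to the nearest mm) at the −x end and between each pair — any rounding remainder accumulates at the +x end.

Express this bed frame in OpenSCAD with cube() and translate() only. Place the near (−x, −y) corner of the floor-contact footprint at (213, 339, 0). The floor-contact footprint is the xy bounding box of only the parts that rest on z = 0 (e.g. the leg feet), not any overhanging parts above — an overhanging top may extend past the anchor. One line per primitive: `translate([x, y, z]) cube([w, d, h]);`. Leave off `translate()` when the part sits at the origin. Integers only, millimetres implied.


translate([213, 339, 0]) cube([68, 68, 468]);
translate([213, 1549, 0]) cube([68, 68, 468]);
translate([2236, 339, 0]) cube([68, 68, 468]);
translate([2236, 1549, 0]) cube([68, 68, 468]);
translate([281, 339, 224]) cube([1955, 24, 125]);
translate([281, 1593, 224]) cube([1955, 24, 125]);
translate([213, 407, 224]) cube([24, 1142, 125]);
translate([2280, 407, 224]) cube([24, 1142, 125]);
translate([366, 339, 349]) cube([70, 1278, 20]);
translate([521, 339, 349]) cube([70, 1278, 20]);
translate([676, 339, 349]) cube([70, 1278, 20]);
translate([831, 339, 349]) cube([70, 1278, 20]);
translate([986, 339, 349]) cube([70, 1278, 20]);
translate([1141, 339, 349]) cube([70, 1278, 20]);
translate([1296, 339, 349]) cube([70, 1278, 20]);
translate([1451, 339, 349]) cube([70, 1278, 20]);
translate([1606, 339, 349]) cube([70, 1278, 20]);
translate([1761, 339, 349]) cube([70, 1278, 20]);
translate([1916, 339, 349]) cube([70, 1278, 20]);
translate([2071, 339, 349]) cube([70, 1278, 20]);


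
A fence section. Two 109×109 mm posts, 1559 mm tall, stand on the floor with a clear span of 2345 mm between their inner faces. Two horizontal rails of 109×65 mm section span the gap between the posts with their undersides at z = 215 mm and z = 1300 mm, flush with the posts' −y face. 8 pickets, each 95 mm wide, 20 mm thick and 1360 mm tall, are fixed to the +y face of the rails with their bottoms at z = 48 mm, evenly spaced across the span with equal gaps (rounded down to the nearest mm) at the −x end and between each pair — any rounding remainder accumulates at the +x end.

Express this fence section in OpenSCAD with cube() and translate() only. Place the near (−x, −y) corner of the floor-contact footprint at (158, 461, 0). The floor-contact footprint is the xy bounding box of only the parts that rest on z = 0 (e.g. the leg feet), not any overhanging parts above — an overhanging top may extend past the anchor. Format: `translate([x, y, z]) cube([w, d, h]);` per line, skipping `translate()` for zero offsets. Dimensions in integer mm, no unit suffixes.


translate([158, 461, 0]) cube([109, 109, 1559]);
translate([2612, 461, 0]) cube([109, 109, 1559]);
translate([267, 461, 215]) cube([2345, 109, 65]);
translate([267, 461, 1300]) cube([2345, 109, 65]);
translate([443, 570, 48]) cube([95, 20, 1360]);
translate([714, 570, 48]) cube([95, 20, 1360]);
translate([985, 570, 48]) cube([95, 20, 1360]);
translate([1256, 570, 48]) cube([95, 20, 1360]);
translate([1527, 570, 48]) cube([95, 20, 1360]);
translate([1798, 570, 48]) cube([95, 20, 1360]);
translate([2069, 570, 48]) cube([95, 20, 1360]);
translate([2340, 570, 48]) cube([95, 20, 1360]);


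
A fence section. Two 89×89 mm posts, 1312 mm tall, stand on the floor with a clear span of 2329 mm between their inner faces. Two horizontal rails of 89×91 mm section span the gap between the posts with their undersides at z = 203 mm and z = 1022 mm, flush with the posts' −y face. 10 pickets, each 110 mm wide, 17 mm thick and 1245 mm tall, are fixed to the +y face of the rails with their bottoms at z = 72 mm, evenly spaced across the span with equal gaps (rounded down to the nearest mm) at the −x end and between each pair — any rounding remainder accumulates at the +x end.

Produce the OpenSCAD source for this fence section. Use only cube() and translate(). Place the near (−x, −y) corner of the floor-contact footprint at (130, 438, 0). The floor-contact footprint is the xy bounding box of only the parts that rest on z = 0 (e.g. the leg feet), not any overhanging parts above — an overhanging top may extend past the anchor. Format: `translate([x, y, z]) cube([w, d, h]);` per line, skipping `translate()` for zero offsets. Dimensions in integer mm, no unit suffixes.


translate([130, 438, 0]) cube([89, 89, 1312]);
translate([2548, 438, 0]) cube([89, 89, 1312]);
translate([219, 438, 203]) cube([2329, 89, 91]);
translate([219, 438, 1022]) cube([2329, 89, 91]);
translate([330, 527, 72]) cube([110, 17, 1245]);
translate([551, 527, 72]) cube([110, 17, 1245]);
translate([772, 527, 72]) cube([110, 17, 1245]);
translate([993, 527, 72]) cube([110, 17, 1245]);
translate([1214, 527, 72]) cube([110, 17, 1245]);
translate([1435, 527, 72]) cube([110, 17, 1245]);
translate([1656, 527, 72]) cube([110, 17, 1245]);
translate([1877, 527, 72]) cube([110, 17, 1245]);
translate([2098, 527, 72]) cube([110, 17, 1245]);
translate([2319, 527, 72]) cube([110, 17, 1245]);


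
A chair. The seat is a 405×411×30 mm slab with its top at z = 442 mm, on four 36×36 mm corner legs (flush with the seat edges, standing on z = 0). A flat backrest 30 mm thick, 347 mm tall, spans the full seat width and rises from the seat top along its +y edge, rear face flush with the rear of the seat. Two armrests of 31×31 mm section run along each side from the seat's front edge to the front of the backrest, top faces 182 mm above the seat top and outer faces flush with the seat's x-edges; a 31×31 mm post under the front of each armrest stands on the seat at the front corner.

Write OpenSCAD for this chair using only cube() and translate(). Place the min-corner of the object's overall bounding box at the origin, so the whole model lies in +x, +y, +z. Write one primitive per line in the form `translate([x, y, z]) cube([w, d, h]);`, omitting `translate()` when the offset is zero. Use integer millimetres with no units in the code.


translate([0, 0, 412]) cube([405, 411, 30]);
cube([36, 36, 412]);
translate([369, 0, 0]) cube([36, 36, 412]);
translate([0, 375, 0]) cube([36, 36, 412]);
translate([369, 375, 0]) cube([36, 36, 412]);
translate([0, 381, 442]) cube([405, 30, 347]);
translate([0, 0, 593]) cube([31, 381, 31]);
translate([374, 0, 593]) cube([31, 381, 31]);
translate([0, 0, 442]) cube([31, 31, 151]);
translate([374, 0, 442]) cube([31, 31, 151]);


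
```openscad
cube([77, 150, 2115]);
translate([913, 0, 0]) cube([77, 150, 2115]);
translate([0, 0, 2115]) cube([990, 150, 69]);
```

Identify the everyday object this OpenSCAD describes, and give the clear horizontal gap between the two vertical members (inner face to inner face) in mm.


A door frame. The clear opening width is 836 mm.

Two 2115 mm tall posts with a header on top — a door frame. The left jamb is 77 mm wide at x = 0; the right jamb starts at x = 913. The clear opening is 913 − 77 = 836 mm.


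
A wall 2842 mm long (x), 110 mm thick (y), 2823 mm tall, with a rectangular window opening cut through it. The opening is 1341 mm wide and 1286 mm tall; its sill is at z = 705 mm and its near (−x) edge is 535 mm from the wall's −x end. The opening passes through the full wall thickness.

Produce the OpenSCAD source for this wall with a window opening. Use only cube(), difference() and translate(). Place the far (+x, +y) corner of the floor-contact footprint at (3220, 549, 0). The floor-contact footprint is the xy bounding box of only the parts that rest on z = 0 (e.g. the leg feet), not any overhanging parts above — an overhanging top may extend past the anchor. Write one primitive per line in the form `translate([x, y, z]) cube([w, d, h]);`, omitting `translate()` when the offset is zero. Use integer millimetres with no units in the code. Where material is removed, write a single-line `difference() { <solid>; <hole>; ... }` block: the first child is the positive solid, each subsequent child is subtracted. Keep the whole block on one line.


difference() { translate([378, 439, 0]) cube([2842, 110, 2823]); translate([913, 439, 705]) cube([1341, 110, 1286]); }


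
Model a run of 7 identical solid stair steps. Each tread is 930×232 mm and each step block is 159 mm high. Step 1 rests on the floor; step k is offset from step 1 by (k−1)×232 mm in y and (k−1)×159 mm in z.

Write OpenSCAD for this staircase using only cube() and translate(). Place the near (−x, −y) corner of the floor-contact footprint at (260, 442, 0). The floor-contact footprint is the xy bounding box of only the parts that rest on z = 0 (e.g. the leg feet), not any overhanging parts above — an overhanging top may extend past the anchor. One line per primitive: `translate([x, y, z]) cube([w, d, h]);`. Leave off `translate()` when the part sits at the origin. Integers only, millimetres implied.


translate([260, 442, 0]) cube([930, 232, 159]);
translate([260, 674, 159]) cube([930, 232, 159]);
translate([260, 906, 318]) cube([930, 232, 159]);
translate([260, 1138, 477]) cube([930, 232, 159]);
translate([260, 1370, 636]) cube([930, 232, 159]);
translate([260, 1602, 795]) cube([930, 232, 159]);
translate([260, 1834, 954]) cube([930, 232, 159]);


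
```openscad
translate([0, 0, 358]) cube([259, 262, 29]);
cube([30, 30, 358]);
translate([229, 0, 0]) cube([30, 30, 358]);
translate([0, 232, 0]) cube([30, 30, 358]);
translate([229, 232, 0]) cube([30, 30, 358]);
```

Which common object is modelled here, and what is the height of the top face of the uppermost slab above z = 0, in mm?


A stool. The seat height is 387 mm.

A 259×262×29 slab at z = 358 on four corner posts — a stool. The seat top is 358 + 29 = 387 mm.


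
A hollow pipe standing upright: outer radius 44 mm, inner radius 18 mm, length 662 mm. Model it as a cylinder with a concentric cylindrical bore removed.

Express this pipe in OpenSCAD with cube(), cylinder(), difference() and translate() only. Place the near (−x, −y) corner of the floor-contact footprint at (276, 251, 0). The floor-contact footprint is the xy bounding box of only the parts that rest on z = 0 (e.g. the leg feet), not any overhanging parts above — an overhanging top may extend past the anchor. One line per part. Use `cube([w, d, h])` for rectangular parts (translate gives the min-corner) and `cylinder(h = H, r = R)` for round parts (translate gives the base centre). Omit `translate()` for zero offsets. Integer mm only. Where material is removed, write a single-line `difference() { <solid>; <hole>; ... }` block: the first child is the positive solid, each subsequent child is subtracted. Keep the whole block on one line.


difference() { translate([320, 295, 0]) cylinder(h = 662, r = 44); translate([320, 295, 0]) cylinder(h = 662, r = 18); }


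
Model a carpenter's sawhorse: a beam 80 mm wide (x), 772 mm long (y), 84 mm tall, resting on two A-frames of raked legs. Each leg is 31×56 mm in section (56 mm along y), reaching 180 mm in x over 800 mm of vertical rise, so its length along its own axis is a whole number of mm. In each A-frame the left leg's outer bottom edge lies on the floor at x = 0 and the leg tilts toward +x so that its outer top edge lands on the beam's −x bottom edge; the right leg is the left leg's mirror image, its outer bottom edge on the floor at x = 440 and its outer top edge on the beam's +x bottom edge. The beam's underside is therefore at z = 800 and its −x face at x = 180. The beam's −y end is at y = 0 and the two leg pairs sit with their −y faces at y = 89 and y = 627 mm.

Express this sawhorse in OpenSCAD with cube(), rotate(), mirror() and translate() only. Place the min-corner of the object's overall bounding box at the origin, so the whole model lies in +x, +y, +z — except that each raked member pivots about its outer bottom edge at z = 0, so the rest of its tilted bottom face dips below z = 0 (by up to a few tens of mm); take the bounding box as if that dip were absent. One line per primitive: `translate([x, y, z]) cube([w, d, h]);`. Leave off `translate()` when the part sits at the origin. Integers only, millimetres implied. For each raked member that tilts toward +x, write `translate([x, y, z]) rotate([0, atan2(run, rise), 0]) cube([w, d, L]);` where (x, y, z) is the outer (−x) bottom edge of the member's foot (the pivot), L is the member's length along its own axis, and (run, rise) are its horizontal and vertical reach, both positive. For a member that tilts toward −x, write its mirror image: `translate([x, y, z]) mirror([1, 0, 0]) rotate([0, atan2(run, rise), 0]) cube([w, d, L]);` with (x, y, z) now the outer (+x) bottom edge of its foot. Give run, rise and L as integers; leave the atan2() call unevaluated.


translate([180, 0, 800]) cube([80, 772, 84]);
translate([0, 89, 0]) rotate([0, atan2(180, 800), 0]) cube([31, 56, 820]);
translate([440, 89, 0]) mirror([1, 0, 0]) rotate([0, atan2(180, 800), 0]) cube([31, 56, 820]);
translate([0, 627, 0]) rotate([0, atan2(180, 800), 0]) cube([31, 56, 820]);
translate([440, 627, 0]) mirror([1, 0, 0]) rotate([0, atan2(180, 800), 0]) cube([31, 56, 820]);
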